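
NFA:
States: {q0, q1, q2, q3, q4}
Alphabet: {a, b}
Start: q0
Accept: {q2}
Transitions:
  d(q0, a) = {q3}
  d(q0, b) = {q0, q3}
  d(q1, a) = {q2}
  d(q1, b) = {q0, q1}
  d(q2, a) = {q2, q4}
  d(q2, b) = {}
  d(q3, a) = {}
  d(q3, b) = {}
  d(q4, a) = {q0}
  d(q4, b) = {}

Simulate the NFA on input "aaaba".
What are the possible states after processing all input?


Start: {q0}
  --a--> {q3}
  --a--> {}
  --a--> {}
  --b--> {}
  --a--> {}

{} (empty set, no valid transitions)


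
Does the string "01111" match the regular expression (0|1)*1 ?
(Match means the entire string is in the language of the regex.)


|string| = 5; first = '0'; last = '1'

Yes, "01111" matches (0|1)*1


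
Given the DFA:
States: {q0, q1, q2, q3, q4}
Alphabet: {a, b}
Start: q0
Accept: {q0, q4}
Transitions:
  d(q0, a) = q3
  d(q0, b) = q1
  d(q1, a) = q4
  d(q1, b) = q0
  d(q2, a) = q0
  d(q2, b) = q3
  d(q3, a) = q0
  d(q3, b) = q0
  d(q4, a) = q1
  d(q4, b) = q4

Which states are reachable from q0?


BFS from q0:
  layer 0: {q0}
  layer 1: {q1, q3}
  layer 2: {q4}

{q0, q1, q3, q4}


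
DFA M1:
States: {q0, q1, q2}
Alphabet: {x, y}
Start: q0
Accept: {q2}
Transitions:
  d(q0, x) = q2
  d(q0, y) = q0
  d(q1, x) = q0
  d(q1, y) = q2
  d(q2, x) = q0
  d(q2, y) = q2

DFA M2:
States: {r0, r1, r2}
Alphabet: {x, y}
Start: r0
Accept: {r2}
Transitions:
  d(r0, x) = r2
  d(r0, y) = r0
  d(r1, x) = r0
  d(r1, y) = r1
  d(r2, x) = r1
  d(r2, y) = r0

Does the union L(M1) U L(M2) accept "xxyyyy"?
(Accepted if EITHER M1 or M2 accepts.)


M1: final=q0 accepted=False
M2: final=r1 accepted=False

No, union rejects (neither accepts)


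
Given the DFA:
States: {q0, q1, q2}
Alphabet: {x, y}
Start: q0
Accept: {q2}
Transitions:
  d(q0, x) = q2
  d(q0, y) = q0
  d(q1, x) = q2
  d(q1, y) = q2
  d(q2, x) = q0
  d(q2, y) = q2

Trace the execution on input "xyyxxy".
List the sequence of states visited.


Input: xyyxxy
d(q0, x) = q2
d(q2, y) = q2
d(q2, y) = q2
d(q2, x) = q0
d(q0, x) = q2
d(q2, y) = q2


q0 -> q2 -> q2 -> q2 -> q0 -> q2 -> q2


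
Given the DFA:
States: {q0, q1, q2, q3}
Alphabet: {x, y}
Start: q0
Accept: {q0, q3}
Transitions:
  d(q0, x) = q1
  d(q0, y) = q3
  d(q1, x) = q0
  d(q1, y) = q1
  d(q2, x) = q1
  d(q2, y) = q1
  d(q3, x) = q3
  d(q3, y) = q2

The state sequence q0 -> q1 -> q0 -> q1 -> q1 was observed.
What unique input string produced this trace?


Trace back each transition to find the symbol:
  q0 --[x]--> q1
  q1 --[x]--> q0
  q0 --[x]--> q1
  q1 --[y]--> q1

"xxxy"


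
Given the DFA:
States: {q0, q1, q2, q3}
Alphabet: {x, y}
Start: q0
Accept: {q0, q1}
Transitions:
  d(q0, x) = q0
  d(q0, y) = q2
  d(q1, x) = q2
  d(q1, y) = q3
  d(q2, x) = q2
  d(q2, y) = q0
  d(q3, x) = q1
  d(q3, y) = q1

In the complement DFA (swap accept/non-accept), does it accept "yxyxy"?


Trace: q0 -> q2 -> q2 -> q0 -> q0 -> q2
Final: q2
Original accept: {q0, q1}
Complement: q2 is not in original accept

Yes, complement accepts (original rejects)


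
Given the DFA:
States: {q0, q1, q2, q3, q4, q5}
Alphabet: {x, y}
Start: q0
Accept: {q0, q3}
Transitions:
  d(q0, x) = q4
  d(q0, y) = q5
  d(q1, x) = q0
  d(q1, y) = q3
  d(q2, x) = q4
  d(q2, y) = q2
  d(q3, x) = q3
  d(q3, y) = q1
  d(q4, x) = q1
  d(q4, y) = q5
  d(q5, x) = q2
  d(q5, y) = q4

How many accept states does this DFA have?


Accept states listed: {q0, q3}
Counting: q0(1) q3(2)

2


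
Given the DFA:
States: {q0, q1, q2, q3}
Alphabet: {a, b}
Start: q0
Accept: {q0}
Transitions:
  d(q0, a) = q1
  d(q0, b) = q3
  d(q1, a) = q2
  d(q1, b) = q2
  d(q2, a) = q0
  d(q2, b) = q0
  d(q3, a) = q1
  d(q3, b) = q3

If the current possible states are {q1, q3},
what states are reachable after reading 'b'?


Apply transition on 'b' from each current state:
  d(q1, b) = q2
  d(q3, b) = q3

{q2, q3}


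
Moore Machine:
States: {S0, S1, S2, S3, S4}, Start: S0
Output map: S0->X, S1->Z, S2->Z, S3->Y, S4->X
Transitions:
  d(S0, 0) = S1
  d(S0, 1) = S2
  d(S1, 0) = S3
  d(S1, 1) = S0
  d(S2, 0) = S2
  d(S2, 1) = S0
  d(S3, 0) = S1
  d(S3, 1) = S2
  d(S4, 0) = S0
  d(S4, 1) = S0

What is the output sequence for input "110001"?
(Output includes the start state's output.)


Start: S0 (output X)
  --1--> S2 (output Z)
  --1--> S0 (output X)
  --0--> S1 (output Z)
  --0--> S3 (output Y)
  --0--> S1 (output Z)
  --1--> S0 (output X)

"XZXZYZX"


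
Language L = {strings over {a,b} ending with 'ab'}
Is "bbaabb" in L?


last two symbols = 'bb'

No, "bbaabb" is not in L


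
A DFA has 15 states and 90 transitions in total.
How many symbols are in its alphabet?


Each state has exactly one transition per symbol.
|alphabet| = transitions / states = 90 / 15 = 6

6


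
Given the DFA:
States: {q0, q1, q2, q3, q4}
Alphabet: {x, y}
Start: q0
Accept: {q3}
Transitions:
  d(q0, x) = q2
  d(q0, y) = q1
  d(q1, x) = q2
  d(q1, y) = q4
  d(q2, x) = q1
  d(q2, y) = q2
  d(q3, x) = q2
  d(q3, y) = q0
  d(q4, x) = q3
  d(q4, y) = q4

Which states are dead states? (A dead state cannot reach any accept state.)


Forward reachability from each state:
  q0 -> reaches accept state q3 (live)
  q1 -> reaches accept state q3 (live)
  q2 -> reaches accept state q3 (live)
  q3 -> reaches accept state q3 (live)
  q4 -> reaches accept state q3 (live)

None (all states can reach an accept state)


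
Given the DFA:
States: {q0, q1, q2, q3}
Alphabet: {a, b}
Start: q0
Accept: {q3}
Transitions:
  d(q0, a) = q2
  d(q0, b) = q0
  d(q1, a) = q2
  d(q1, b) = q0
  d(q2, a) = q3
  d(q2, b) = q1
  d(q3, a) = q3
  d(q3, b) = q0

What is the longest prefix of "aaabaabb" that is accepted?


Run the DFA, marking each prefix where the state is accepting:
  "" -> q0 [reject]
  "a" -> q2 [reject]
  "aa" -> q3 [accept]
  "aaa" -> q3 [accept]
  "aaab" -> q0 [reject]
  "aaaba" -> q2 [reject]
  "aaabaa" -> q3 [accept]
  "aaabaab" -> q0 [reject]
  "aaabaabb" -> q0 [reject]

"aaabaa"


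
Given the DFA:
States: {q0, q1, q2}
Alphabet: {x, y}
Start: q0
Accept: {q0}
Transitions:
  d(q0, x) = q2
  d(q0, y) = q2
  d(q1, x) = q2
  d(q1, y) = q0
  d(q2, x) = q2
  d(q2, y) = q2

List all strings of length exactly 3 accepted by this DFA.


All strings of length 3: 8 total
Accepted: 0

None


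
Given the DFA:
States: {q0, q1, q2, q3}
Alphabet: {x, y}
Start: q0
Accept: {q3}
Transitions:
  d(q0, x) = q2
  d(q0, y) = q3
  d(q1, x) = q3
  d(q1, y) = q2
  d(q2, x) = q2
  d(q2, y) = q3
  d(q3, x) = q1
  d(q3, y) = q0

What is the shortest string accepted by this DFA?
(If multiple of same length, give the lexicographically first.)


BFS by string length (lex-first path to each state shown):
  len 0: q0<-""
  len 1: q2<-"x", q3<-"y"
Found accept state at length 1.

"y"


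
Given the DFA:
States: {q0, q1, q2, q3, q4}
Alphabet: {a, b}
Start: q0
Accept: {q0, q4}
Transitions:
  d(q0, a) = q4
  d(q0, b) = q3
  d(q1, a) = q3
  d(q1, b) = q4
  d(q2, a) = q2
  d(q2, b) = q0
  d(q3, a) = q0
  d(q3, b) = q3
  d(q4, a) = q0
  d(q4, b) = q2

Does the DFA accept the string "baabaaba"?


Trace: q0 -> q3 -> q0 -> q4 -> q2 -> q2 -> q2 -> q0 -> q4
Final state: q4
Accept states: {q0, q4}

Yes, accepted (final state q4 is an accept state)


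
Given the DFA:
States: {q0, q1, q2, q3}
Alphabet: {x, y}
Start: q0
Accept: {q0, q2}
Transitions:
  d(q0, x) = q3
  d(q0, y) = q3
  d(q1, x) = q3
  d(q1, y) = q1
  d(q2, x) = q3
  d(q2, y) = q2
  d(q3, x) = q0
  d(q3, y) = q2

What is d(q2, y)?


Looking up transition d(q2, y)

q2


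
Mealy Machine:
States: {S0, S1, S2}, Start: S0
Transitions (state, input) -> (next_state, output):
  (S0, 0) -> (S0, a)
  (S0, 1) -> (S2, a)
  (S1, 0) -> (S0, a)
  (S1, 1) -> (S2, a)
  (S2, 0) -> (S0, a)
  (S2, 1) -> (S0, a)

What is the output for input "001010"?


Step-by-step:
  (S0, 0) -> (S0, a)
  (S0, 0) -> (S0, a)
  (S0, 1) -> (S2, a)
  (S2, 0) -> (S0, a)
  (S0, 1) -> (S2, a)
  (S2, 0) -> (S0, a)

"aaaaaa"


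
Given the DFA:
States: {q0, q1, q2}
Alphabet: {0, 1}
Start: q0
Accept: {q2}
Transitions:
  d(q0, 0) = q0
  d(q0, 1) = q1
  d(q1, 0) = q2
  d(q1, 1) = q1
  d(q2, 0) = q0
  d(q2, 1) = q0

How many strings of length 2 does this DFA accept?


Enumerating all length-2 strings:
  "00" -> q0 [reject]
  "01" -> q1 [reject]
  "10" -> q2 [accept]
  "11" -> q1 [reject]

1 out of 4


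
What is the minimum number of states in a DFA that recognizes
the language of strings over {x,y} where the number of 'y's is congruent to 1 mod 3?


States track (count of 'y') mod 3.
Need 3 states: one per remainder 0..2; accept = remainder 1.

3


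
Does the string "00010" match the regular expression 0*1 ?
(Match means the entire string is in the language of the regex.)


|string| = 5; first = '0'; last = '0'

No, "00010" does not match 0*1


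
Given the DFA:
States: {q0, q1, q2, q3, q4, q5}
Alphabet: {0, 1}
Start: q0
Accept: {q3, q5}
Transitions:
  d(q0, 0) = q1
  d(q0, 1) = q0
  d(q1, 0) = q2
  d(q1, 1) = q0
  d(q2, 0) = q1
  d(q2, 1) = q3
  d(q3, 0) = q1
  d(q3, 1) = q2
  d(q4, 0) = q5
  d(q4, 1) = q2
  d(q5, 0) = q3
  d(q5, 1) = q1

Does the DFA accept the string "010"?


Trace: q0 -> q1 -> q0 -> q1
Final state: q1
Accept states: {q3, q5}

No, rejected (final state q1 is not an accept state)


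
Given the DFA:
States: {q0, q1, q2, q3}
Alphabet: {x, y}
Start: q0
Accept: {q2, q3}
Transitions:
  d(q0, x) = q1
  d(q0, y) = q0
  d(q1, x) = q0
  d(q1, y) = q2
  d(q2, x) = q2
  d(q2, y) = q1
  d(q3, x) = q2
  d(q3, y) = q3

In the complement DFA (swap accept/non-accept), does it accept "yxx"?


Trace: q0 -> q0 -> q1 -> q0
Final: q0
Original accept: {q2, q3}
Complement: q0 is not in original accept

Yes, complement accepts (original rejects)


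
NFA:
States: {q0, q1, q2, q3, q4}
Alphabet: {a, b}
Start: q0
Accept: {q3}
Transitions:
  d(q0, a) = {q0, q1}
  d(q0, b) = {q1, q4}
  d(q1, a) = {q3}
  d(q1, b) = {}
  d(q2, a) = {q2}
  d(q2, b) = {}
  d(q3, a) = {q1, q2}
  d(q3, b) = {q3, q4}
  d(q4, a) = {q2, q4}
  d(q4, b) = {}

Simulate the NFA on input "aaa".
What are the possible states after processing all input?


Start: {q0}
  --a--> {q0, q1}
  --a--> {q0, q1, q3}
  --a--> {q0, q1, q2, q3}

{q0, q1, q2, q3}


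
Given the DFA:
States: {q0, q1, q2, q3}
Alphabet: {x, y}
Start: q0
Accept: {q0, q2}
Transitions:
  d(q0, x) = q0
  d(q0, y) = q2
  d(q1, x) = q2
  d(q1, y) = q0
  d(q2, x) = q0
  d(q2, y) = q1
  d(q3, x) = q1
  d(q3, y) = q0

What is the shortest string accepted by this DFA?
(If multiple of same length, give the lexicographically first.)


BFS by string length (lex-first path to each state shown):
  len 0: q0<-""
Found accept state at length 0.

"" (empty string)


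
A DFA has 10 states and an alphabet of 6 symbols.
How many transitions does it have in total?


Each state has exactly one transition per symbol.
10 * 6 = 60

60


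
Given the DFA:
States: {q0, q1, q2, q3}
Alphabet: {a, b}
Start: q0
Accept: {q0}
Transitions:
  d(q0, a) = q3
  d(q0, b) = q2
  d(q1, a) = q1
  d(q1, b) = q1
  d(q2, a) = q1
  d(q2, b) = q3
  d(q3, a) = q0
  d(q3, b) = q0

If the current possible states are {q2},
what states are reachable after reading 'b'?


Apply transition on 'b' from each current state:
  d(q2, b) = q3

{q3}


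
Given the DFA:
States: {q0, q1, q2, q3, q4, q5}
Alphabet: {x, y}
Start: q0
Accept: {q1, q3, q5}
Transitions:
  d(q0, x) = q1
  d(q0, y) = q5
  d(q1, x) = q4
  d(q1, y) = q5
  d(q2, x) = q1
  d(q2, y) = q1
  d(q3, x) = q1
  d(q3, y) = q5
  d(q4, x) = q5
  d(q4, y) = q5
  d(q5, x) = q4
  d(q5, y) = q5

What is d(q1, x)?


Looking up transition d(q1, x)

q4


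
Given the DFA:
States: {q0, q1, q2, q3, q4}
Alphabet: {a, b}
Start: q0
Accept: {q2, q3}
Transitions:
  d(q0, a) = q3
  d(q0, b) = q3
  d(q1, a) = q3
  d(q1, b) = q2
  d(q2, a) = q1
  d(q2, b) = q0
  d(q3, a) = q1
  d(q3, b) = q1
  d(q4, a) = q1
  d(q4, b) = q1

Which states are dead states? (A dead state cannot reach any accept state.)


Forward reachability from each state:
  q0 -> reaches accept state q2 (live)
  q1 -> reaches accept state q2 (live)
  q2 -> reaches accept state q2 (live)
  q3 -> reaches accept state q2 (live)
  q4 -> reaches accept state q2 (live)

None (all states can reach an accept state)


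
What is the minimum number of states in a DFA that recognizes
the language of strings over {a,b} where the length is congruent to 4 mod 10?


States track (length) mod 10.
Need 10 states: one per remainder 0..9; accept = remainder 4.

10


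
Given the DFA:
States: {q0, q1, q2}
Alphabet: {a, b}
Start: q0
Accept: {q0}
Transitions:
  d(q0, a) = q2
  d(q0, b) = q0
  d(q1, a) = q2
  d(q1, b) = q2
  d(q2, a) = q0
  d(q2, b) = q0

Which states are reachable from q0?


BFS from q0:
  layer 0: {q0}
  layer 1: {q2}

{q0, q2}


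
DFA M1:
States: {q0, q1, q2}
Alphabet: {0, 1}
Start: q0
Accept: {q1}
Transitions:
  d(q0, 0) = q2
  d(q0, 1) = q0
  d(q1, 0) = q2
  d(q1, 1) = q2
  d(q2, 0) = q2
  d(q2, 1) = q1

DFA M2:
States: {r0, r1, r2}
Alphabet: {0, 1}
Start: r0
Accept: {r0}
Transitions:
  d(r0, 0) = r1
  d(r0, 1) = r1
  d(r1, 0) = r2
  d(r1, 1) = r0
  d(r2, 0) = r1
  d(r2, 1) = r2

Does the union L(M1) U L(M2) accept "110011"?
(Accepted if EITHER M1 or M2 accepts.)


M1: final=q2 accepted=False
M2: final=r2 accepted=False

No, union rejects (neither accepts)


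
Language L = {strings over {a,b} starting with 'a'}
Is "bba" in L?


first symbol = 'b'

No, "bba" is not in L


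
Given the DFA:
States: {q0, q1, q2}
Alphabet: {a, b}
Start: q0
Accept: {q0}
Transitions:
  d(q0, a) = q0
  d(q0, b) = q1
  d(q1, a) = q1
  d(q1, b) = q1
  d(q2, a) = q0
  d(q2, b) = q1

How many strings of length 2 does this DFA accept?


Enumerating all length-2 strings:
  "aa" -> q0 [accept]
  "ab" -> q1 [reject]
  "ba" -> q1 [reject]
  "bb" -> q1 [reject]

1 out of 4


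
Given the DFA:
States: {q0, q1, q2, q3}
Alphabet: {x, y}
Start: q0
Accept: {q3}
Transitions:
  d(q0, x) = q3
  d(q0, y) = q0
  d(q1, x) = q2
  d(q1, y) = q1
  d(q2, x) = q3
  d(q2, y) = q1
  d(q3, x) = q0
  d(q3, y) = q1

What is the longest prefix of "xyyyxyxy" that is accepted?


Run the DFA, marking each prefix where the state is accepting:
  "" -> q0 [reject]
  "x" -> q3 [accept]
  "xy" -> q1 [reject]
  "xyy" -> q1 [reject]
  "xyyy" -> q1 [reject]
  "xyyyx" -> q2 [reject]
  "xyyyxy" -> q1 [reject]
  "xyyyxyx" -> q2 [reject]
  "xyyyxyxy" -> q1 [reject]

"x"


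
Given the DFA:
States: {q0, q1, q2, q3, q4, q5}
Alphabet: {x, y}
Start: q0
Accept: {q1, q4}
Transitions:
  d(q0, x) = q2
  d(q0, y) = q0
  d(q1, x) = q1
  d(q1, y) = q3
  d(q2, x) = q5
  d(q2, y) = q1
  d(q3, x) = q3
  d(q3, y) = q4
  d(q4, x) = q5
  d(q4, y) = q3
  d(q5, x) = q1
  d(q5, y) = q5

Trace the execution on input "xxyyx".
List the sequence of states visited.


Input: xxyyx
d(q0, x) = q2
d(q2, x) = q5
d(q5, y) = q5
d(q5, y) = q5
d(q5, x) = q1


q0 -> q2 -> q5 -> q5 -> q5 -> q1


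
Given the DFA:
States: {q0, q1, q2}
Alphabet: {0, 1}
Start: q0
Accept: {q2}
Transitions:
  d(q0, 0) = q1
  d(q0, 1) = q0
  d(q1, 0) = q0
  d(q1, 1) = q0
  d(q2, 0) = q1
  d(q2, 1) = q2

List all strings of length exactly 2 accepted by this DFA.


All strings of length 2: 4 total
Accepted: 0

None


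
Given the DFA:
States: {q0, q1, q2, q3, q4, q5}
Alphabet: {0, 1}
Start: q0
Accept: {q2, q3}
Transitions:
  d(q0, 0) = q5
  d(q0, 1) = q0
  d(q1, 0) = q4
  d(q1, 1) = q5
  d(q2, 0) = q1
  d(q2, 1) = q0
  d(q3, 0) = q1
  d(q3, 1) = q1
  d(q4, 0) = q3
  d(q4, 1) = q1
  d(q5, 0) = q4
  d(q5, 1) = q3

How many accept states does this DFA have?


Accept states listed: {q2, q3}
Counting: q2(1) q3(2)

2


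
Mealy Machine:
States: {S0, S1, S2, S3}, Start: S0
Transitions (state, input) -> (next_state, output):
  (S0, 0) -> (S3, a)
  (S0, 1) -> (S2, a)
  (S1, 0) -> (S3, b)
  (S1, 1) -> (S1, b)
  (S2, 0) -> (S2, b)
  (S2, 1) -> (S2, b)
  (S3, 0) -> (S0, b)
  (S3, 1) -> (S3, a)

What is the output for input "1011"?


Step-by-step:
  (S0, 1) -> (S2, a)
  (S2, 0) -> (S2, b)
  (S2, 1) -> (S2, b)
  (S2, 1) -> (S2, b)

"abbb"


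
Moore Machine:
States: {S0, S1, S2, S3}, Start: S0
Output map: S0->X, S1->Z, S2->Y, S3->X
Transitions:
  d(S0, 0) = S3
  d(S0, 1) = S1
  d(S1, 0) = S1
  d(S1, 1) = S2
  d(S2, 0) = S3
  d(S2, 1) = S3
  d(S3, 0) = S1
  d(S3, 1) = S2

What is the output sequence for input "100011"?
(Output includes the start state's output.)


Start: S0 (output X)
  --1--> S1 (output Z)
  --0--> S1 (output Z)
  --0--> S1 (output Z)
  --0--> S1 (output Z)
  --1--> S2 (output Y)
  --1--> S3 (output X)

"XZZZZYX"


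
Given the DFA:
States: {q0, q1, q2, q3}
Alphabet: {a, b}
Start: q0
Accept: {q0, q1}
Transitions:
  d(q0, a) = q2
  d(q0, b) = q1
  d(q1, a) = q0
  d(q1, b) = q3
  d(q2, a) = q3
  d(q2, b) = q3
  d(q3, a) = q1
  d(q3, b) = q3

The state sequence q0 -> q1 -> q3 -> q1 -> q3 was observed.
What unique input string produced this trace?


Trace back each transition to find the symbol:
  q0 --[b]--> q1
  q1 --[b]--> q3
  q3 --[a]--> q1
  q1 --[b]--> q3

"bbab"


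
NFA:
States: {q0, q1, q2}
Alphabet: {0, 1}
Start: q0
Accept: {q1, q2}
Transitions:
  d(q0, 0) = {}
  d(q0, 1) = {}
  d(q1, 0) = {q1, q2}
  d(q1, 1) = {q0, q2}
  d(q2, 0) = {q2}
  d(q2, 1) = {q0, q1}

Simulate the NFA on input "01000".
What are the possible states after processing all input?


Start: {q0}
  --0--> {}
  --1--> {}
  --0--> {}
  --0--> {}
  --0--> {}

{} (empty set, no valid transitions)


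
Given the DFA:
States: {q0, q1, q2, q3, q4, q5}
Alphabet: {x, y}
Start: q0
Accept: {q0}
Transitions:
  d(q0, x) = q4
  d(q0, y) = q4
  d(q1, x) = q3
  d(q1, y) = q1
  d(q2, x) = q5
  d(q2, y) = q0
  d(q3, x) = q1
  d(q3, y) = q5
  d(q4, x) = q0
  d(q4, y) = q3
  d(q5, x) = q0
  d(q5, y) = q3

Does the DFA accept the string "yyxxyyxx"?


Trace: q0 -> q4 -> q3 -> q1 -> q3 -> q5 -> q3 -> q1 -> q3
Final state: q3
Accept states: {q0}

No, rejected (final state q3 is not an accept state)


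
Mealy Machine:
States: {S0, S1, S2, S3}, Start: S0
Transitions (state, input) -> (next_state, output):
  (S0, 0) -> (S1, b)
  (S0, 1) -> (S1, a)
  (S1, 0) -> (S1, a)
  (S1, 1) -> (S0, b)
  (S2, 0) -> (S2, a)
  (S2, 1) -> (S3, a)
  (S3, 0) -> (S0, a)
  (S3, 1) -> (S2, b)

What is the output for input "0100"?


Step-by-step:
  (S0, 0) -> (S1, b)
  (S1, 1) -> (S0, b)
  (S0, 0) -> (S1, b)
  (S1, 0) -> (S1, a)

"bbba"


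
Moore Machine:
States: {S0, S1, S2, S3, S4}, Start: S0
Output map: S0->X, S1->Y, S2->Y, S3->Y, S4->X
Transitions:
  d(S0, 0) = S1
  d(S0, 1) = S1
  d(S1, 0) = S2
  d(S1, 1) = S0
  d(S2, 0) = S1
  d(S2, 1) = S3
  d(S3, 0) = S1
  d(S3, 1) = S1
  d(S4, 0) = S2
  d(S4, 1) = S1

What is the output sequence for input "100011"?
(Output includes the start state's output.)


Start: S0 (output X)
  --1--> S1 (output Y)
  --0--> S2 (output Y)
  --0--> S1 (output Y)
  --0--> S2 (output Y)
  --1--> S3 (output Y)
  --1--> S1 (output Y)

"XYYYYYY"


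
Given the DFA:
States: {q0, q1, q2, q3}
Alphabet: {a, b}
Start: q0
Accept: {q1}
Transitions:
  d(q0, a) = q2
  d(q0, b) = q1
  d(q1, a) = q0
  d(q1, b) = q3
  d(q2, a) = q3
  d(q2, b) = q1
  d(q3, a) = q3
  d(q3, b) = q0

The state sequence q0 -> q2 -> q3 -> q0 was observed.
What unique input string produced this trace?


Trace back each transition to find the symbol:
  q0 --[a]--> q2
  q2 --[a]--> q3
  q3 --[b]--> q0

"aab"


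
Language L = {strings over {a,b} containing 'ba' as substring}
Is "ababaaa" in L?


'ba' occurs at index 1

Yes, "ababaaa" is in L


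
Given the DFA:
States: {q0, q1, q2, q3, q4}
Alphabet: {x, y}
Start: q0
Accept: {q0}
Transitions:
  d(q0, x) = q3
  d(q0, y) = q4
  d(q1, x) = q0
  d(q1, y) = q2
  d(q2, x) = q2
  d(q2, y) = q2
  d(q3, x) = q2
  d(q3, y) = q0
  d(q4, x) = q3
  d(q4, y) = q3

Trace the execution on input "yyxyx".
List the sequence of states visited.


Input: yyxyx
d(q0, y) = q4
d(q4, y) = q3
d(q3, x) = q2
d(q2, y) = q2
d(q2, x) = q2


q0 -> q4 -> q3 -> q2 -> q2 -> q2


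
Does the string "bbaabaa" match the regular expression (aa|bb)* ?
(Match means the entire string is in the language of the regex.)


|string| = 7; first = 'b'; last = 'a'

No, "bbaabaa" does not match (aa|bb)*


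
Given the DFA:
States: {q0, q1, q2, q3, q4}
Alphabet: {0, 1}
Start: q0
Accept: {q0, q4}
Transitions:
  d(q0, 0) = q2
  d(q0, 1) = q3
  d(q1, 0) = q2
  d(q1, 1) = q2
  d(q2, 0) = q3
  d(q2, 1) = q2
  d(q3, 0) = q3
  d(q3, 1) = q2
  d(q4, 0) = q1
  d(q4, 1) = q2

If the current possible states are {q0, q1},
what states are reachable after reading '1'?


Apply transition on '1' from each current state:
  d(q0, 1) = q3
  d(q1, 1) = q2

{q2, q3}


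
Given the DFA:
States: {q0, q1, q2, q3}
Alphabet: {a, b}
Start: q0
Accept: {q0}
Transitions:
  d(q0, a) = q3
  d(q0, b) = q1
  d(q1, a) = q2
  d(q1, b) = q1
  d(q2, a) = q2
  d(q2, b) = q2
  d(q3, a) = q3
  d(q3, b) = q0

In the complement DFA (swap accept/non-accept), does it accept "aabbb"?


Trace: q0 -> q3 -> q3 -> q0 -> q1 -> q1
Final: q1
Original accept: {q0}
Complement: q1 is not in original accept

Yes, complement accepts (original rejects)


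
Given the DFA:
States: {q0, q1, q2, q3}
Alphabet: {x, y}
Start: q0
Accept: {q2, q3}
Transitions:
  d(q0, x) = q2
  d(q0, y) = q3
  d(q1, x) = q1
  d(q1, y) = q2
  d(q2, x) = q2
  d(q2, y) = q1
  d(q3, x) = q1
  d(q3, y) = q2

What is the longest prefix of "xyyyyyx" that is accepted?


Run the DFA, marking each prefix where the state is accepting:
  "" -> q0 [reject]
  "x" -> q2 [accept]
  "xy" -> q1 [reject]
  "xyy" -> q2 [accept]
  "xyyy" -> q1 [reject]
  "xyyyy" -> q2 [accept]
  "xyyyyy" -> q1 [reject]
  "xyyyyyx" -> q1 [reject]

"xyyyy"


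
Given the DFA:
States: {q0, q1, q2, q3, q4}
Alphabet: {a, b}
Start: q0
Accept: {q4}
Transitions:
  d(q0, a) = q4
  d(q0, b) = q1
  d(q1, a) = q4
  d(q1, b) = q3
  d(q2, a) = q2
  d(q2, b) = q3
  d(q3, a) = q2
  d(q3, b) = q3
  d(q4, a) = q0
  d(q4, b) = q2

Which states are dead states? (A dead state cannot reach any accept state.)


Forward reachability from each state:
  q0 -> reaches accept state q4 (live)
  q1 -> reaches accept state q4 (live)
  q2 -> reaches {q2, q3}, no accept state (dead)
  q3 -> reaches {q2, q3}, no accept state (dead)
  q4 -> reaches accept state q4 (live)

{q2, q3}


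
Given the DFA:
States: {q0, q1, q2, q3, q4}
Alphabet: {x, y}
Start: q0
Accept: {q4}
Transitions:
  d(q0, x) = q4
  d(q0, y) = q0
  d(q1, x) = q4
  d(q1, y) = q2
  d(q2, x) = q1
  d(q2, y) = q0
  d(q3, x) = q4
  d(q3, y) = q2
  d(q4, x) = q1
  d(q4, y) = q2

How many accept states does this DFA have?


Accept states listed: {q4}
Counting: q4(1)

1


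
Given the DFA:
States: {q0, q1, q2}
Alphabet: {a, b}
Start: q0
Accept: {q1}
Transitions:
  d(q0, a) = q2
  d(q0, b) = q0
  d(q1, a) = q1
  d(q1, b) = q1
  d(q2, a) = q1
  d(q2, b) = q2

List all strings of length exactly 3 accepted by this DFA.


All strings of length 3: 8 total
Accepted: 4

"aaa", "aab", "aba", "baa"


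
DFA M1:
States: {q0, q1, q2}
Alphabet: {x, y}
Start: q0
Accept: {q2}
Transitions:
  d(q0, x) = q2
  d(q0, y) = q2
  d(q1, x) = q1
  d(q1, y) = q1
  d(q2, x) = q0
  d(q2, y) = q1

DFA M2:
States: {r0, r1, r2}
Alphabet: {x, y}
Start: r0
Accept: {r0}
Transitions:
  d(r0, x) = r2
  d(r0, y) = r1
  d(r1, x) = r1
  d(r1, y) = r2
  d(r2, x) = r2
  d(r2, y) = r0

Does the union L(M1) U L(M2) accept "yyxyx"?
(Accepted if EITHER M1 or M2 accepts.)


M1: final=q1 accepted=False
M2: final=r2 accepted=False

No, union rejects (neither accepts)


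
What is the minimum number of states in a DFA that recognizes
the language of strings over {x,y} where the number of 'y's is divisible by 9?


States track (count of 'y') mod 9.
Need 9 states: one per remainder 0..8; accept = remainder 0.

9


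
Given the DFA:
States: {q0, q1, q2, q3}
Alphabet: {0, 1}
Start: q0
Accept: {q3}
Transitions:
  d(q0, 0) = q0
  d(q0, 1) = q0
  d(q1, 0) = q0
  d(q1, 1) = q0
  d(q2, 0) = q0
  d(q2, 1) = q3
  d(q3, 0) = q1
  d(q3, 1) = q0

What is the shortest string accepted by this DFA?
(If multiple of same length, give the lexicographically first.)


BFS by string length (lex-first path to each state shown):
  len 0: q0<-""
  len 1: q0<-"0"
  len 2: q0<-"00"
  len 3: q0<-"000"
  len 4: q0<-"0000"
  len 5: q0<-"00000"
  len 6: q0<-"000000"
  len 7: q0<-"0000000"
  len 8: q0<-"00000000"

No string accepted (empty language)


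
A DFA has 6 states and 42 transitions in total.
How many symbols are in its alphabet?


Each state has exactly one transition per symbol.
|alphabet| = transitions / states = 42 / 6 = 7

7


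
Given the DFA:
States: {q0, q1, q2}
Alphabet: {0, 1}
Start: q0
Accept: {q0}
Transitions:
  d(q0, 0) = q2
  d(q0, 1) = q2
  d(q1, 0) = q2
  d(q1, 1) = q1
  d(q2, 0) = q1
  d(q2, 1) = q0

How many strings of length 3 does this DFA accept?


Enumerating all length-3 strings:
  "000" -> q2 [reject]
  "001" -> q1 [reject]
  "010" -> q2 [reject]
  "011" -> q2 [reject]
  "100" -> q2 [reject]
  "101" -> q1 [reject]
  "110" -> q2 [reject]
  "111" -> q2 [reject]

0 out of 8


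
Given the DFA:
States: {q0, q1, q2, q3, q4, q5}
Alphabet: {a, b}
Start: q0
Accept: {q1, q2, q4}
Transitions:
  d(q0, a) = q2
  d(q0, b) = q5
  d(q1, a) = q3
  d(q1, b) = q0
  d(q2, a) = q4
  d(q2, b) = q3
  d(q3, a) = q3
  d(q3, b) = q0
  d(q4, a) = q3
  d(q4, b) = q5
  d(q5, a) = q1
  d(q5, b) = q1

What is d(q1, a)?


Looking up transition d(q1, a)

q3


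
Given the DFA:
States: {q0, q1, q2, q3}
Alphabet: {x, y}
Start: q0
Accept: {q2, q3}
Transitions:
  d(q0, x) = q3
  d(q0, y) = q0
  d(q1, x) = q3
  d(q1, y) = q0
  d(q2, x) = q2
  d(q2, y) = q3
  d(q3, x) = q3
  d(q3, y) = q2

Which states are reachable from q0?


BFS from q0:
  layer 0: {q0}
  layer 1: {q3}
  layer 2: {q2}

{q0, q2, q3}


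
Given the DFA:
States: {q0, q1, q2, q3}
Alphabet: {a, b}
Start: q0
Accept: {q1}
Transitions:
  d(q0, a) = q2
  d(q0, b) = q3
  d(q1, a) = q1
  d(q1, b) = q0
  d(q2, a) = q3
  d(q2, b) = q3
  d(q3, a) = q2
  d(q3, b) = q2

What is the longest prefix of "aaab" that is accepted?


Run the DFA, marking each prefix where the state is accepting:
  "" -> q0 [reject]
  "a" -> q2 [reject]
  "aa" -> q3 [reject]
  "aaa" -> q2 [reject]
  "aaab" -> q3 [reject]

No prefix is accepted


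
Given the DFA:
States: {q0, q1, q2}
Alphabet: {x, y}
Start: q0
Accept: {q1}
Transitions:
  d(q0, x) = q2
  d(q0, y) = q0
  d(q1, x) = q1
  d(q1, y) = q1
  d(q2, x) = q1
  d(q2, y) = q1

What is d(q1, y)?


Looking up transition d(q1, y)

q1


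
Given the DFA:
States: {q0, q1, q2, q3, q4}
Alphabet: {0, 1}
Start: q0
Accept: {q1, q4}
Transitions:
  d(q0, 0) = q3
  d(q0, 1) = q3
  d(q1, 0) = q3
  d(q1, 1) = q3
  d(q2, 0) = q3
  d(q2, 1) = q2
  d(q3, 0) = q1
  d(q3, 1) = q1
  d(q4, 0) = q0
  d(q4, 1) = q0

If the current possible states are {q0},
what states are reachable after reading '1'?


Apply transition on '1' from each current state:
  d(q0, 1) = q3

{q3}


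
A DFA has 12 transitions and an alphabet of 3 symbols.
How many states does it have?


Each state has exactly one transition per symbol.
states = transitions / |alphabet| = 12 / 3 = 4

4


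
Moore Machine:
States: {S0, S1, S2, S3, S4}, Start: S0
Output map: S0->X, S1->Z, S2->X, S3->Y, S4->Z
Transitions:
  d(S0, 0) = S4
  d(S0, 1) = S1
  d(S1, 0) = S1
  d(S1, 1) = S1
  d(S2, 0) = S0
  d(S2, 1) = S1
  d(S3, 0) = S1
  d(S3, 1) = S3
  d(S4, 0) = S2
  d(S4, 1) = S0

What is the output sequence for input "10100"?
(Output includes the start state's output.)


Start: S0 (output X)
  --1--> S1 (output Z)
  --0--> S1 (output Z)
  --1--> S1 (output Z)
  --0--> S1 (output Z)
  --0--> S1 (output Z)

"XZZZZZ"


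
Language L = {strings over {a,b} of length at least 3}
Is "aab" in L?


length = 3

Yes, "aab" is in L


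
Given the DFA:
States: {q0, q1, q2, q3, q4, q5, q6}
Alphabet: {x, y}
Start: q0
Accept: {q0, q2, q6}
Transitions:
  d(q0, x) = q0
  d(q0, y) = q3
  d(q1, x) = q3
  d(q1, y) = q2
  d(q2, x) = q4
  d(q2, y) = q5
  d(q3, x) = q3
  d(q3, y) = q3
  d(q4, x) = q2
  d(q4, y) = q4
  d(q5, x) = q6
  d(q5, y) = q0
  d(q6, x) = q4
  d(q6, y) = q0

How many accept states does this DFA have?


Accept states listed: {q0, q2, q6}
Counting: q0(1) q2(2) q6(3)

3


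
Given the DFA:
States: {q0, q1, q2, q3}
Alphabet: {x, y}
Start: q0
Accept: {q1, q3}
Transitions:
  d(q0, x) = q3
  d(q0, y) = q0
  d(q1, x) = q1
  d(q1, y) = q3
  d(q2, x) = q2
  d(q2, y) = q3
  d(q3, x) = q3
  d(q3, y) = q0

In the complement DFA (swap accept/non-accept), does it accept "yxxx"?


Trace: q0 -> q0 -> q3 -> q3 -> q3
Final: q3
Original accept: {q1, q3}
Complement: q3 is in original accept

No, complement rejects (original accepts)


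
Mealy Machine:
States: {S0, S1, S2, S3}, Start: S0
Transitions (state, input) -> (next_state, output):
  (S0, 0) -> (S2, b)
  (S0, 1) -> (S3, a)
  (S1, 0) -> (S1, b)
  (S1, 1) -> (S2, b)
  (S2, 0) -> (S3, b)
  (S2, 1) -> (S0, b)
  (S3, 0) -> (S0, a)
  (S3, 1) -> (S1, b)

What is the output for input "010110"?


Step-by-step:
  (S0, 0) -> (S2, b)
  (S2, 1) -> (S0, b)
  (S0, 0) -> (S2, b)
  (S2, 1) -> (S0, b)
  (S0, 1) -> (S3, a)
  (S3, 0) -> (S0, a)

"bbbbaa"


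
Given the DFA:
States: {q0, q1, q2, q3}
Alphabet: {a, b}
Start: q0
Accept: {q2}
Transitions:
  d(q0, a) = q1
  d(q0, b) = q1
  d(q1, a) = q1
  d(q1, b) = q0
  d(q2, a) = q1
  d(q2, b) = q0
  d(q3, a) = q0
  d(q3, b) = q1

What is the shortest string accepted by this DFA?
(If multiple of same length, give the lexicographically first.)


BFS by string length (lex-first path to each state shown):
  len 0: q0<-""
  len 1: q1<-"a"
  len 2: q0<-"ab", q1<-"aa"
  len 3: q0<-"aab", q1<-"aaa"
  len 4: q0<-"aaab", q1<-"aaaa"
  len 5: q0<-"aaaab", q1<-"aaaaa"
  len 6: q0<-"aaaaab", q1<-"aaaaaa"
  len 7: q0<-"aaaaaab", q1<-"aaaaaaa"
  len 8: q0<-"aaaaaaab", q1<-"aaaaaaaa"

No string accepted (empty language)


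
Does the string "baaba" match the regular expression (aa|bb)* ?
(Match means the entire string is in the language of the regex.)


|string| = 5; first = 'b'; last = 'a'

No, "baaba" does not match (aa|bb)*


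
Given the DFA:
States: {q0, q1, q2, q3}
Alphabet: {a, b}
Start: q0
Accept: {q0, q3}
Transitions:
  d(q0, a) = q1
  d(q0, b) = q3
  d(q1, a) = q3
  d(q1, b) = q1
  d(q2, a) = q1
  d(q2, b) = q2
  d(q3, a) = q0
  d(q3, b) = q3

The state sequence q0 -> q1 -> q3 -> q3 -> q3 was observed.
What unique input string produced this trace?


Trace back each transition to find the symbol:
  q0 --[a]--> q1
  q1 --[a]--> q3
  q3 --[b]--> q3
  q3 --[b]--> q3

"aabb"


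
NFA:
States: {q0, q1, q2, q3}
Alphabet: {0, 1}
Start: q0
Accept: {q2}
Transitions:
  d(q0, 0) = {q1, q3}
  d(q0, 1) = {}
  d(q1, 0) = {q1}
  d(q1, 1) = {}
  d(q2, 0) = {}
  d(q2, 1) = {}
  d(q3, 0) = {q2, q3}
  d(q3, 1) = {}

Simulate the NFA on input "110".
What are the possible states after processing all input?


Start: {q0}
  --1--> {}
  --1--> {}
  --0--> {}

{} (empty set, no valid transitions)


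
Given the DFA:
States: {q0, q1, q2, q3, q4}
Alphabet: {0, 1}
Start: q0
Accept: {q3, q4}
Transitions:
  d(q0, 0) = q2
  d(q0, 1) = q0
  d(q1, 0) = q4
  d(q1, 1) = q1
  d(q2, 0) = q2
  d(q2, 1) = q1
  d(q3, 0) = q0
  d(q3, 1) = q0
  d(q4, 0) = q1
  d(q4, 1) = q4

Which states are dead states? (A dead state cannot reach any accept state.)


Forward reachability from each state:
  q0 -> reaches accept state q4 (live)
  q1 -> reaches accept state q4 (live)
  q2 -> reaches accept state q4 (live)
  q3 -> reaches accept state q3 (live)
  q4 -> reaches accept state q4 (live)

None (all states can reach an accept state)


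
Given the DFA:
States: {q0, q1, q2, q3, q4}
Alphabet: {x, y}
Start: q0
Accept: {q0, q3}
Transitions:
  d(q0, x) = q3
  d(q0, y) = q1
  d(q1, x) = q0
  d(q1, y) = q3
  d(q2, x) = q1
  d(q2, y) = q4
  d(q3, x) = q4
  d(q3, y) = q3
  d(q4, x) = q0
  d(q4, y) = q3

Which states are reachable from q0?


BFS from q0:
  layer 0: {q0}
  layer 1: {q1, q3}
  layer 2: {q4}

{q0, q1, q3, q4}


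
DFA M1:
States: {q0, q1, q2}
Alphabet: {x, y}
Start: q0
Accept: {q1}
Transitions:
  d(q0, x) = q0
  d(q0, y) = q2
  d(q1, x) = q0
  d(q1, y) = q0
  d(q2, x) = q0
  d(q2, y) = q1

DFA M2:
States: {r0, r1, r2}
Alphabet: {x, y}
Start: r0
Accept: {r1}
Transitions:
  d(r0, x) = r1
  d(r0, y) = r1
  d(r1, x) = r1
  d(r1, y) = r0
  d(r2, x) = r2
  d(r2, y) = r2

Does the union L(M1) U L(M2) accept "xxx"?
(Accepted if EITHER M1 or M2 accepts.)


M1: final=q0 accepted=False
M2: final=r1 accepted=True

Yes, union accepts


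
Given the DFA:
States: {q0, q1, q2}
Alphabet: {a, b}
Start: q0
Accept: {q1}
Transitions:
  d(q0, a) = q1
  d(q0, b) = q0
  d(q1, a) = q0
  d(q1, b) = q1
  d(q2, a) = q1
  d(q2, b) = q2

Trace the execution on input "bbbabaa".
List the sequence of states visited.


Input: bbbabaa
d(q0, b) = q0
d(q0, b) = q0
d(q0, b) = q0
d(q0, a) = q1
d(q1, b) = q1
d(q1, a) = q0
d(q0, a) = q1


q0 -> q0 -> q0 -> q0 -> q1 -> q1 -> q0 -> q1


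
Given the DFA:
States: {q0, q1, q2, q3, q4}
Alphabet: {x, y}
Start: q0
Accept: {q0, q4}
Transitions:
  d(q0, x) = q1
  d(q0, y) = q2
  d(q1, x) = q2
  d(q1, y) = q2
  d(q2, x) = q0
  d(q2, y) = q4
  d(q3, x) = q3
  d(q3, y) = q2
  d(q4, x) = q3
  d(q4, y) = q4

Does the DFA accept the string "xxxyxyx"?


Trace: q0 -> q1 -> q2 -> q0 -> q2 -> q0 -> q2 -> q0
Final state: q0
Accept states: {q0, q4}

Yes, accepted (final state q0 is an accept state)


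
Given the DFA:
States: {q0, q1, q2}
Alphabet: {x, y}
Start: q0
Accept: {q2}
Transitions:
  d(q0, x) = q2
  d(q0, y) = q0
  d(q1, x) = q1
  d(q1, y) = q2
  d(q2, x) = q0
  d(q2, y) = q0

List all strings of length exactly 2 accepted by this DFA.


All strings of length 2: 4 total
Accepted: 1

"yx"


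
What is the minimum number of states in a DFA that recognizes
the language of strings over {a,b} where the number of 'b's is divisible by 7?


States track (count of 'b') mod 7.
Need 7 states: one per remainder 0..6; accept = remainder 0.

7


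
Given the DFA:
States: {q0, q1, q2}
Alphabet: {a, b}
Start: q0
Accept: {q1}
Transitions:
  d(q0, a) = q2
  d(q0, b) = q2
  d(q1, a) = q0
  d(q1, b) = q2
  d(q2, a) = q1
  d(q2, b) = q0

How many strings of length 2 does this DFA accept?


Enumerating all length-2 strings:
  "aa" -> q1 [accept]
  "ab" -> q0 [reject]
  "ba" -> q1 [accept]
  "bb" -> q0 [reject]

2 out of 4


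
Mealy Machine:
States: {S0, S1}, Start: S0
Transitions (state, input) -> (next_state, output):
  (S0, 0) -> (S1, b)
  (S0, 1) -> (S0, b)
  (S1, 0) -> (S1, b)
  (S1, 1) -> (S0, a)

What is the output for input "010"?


Step-by-step:
  (S0, 0) -> (S1, b)
  (S1, 1) -> (S0, a)
  (S0, 0) -> (S1, b)

"bab"


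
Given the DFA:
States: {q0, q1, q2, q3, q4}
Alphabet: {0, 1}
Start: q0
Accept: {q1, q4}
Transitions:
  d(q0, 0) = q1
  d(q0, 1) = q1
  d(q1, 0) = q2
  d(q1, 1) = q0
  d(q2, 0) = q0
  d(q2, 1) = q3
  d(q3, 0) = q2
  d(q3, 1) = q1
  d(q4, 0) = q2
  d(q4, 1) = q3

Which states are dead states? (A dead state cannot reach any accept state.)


Forward reachability from each state:
  q0 -> reaches accept state q1 (live)
  q1 -> reaches accept state q1 (live)
  q2 -> reaches accept state q1 (live)
  q3 -> reaches accept state q1 (live)
  q4 -> reaches accept state q1 (live)

None (all states can reach an accept state)


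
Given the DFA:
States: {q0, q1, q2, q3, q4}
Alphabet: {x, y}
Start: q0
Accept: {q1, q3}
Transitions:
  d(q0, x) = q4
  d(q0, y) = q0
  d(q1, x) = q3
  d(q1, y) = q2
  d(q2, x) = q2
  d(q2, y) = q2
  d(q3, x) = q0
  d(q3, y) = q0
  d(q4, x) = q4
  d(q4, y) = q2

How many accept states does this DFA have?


Accept states listed: {q1, q3}
Counting: q1(1) q3(2)

2


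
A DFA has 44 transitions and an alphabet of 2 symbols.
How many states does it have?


Each state has exactly one transition per symbol.
states = transitions / |alphabet| = 44 / 2 = 22

22


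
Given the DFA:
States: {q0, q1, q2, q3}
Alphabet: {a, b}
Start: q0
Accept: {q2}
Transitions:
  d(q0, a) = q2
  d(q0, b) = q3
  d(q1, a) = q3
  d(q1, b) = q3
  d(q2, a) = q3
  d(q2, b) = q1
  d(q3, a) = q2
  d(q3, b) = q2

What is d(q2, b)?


Looking up transition d(q2, b)

q1


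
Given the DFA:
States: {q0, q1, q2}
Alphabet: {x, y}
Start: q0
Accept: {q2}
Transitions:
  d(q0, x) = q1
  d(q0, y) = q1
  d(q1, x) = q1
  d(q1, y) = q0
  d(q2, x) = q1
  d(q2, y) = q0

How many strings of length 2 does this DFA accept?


Enumerating all length-2 strings:
  "xx" -> q1 [reject]
  "xy" -> q0 [reject]
  "yx" -> q1 [reject]
  "yy" -> q0 [reject]

0 out of 4


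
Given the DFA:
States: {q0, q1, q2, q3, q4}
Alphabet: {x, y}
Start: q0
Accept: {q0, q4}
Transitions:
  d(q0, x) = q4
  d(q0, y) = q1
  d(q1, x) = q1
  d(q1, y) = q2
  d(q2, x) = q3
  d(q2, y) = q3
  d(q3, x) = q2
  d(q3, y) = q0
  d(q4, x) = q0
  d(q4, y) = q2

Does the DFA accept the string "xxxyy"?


Trace: q0 -> q4 -> q0 -> q4 -> q2 -> q3
Final state: q3
Accept states: {q0, q4}

No, rejected (final state q3 is not an accept state)


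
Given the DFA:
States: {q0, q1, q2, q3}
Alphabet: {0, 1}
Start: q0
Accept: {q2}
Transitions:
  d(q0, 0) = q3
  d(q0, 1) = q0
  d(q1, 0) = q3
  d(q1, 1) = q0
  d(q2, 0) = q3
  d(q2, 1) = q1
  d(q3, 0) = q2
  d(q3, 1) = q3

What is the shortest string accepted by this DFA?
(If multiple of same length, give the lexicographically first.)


BFS by string length (lex-first path to each state shown):
  len 0: q0<-""
  len 1: q0<-"1", q3<-"0"
  len 2: q0<-"11", q2<-"00", q3<-"01"
Found accept state at length 2.

"00"


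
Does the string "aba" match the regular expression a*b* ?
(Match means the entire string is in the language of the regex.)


|string| = 3; first = 'a'; last = 'a'

No, "aba" does not match a*b*


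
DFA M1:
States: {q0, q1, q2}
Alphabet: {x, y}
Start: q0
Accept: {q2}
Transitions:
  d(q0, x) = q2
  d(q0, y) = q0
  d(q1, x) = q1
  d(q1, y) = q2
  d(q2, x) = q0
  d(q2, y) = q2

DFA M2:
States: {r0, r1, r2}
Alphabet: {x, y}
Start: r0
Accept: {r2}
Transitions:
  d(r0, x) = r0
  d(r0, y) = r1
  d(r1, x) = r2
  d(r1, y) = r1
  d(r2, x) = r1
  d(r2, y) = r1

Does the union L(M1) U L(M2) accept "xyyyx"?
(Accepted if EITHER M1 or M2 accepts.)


M1: final=q0 accepted=False
M2: final=r2 accepted=True

Yes, union accepts


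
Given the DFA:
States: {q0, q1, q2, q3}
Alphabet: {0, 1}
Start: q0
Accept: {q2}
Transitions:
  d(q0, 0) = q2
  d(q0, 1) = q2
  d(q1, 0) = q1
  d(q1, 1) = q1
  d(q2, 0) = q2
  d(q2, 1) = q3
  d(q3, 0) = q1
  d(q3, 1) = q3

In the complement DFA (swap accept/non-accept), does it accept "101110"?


Trace: q0 -> q2 -> q2 -> q3 -> q3 -> q3 -> q1
Final: q1
Original accept: {q2}
Complement: q1 is not in original accept

Yes, complement accepts (original rejects)


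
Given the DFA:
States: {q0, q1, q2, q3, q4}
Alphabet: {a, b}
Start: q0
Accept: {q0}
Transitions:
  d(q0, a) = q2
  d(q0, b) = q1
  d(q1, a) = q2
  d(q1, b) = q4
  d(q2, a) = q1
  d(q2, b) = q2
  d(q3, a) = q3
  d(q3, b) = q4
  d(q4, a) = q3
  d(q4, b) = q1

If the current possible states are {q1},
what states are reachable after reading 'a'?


Apply transition on 'a' from each current state:
  d(q1, a) = q2

{q2}


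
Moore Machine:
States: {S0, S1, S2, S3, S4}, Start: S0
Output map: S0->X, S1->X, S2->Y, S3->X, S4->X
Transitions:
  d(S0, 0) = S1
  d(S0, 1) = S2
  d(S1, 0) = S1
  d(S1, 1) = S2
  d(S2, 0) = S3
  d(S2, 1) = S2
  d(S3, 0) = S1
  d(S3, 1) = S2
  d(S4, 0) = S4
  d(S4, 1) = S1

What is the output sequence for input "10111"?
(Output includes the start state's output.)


Start: S0 (output X)
  --1--> S2 (output Y)
  --0--> S3 (output X)
  --1--> S2 (output Y)
  --1--> S2 (output Y)
  --1--> S2 (output Y)

"XYXYYY"


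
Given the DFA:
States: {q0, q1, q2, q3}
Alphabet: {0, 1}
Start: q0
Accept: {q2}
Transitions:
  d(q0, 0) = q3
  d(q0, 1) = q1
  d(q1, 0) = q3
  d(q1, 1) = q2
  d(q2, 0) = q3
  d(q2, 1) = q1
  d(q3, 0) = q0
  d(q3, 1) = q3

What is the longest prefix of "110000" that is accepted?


Run the DFA, marking each prefix where the state is accepting:
  "" -> q0 [reject]
  "1" -> q1 [reject]
  "11" -> q2 [accept]
  "110" -> q3 [reject]
  "1100" -> q0 [reject]
  "11000" -> q3 [reject]
  "110000" -> q0 [reject]

"11"


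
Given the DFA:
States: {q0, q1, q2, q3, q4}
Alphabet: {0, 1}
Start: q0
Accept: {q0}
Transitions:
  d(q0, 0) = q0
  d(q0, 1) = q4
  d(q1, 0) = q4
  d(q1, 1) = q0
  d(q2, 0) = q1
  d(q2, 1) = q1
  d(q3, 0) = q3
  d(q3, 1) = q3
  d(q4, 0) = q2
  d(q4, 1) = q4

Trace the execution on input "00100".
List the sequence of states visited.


Input: 00100
d(q0, 0) = q0
d(q0, 0) = q0
d(q0, 1) = q4
d(q4, 0) = q2
d(q2, 0) = q1


q0 -> q0 -> q0 -> q4 -> q2 -> q1
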